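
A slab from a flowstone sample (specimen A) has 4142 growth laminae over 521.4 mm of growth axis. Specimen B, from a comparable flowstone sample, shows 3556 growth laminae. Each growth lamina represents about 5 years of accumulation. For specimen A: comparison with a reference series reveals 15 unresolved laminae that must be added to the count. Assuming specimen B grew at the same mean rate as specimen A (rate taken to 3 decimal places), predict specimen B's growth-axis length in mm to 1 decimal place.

444.5 mm

Specimen A: after corrections the count is 4142 + 15 = 4157 growth laminae.
Specimen A: 4157 growth laminae at 5 years each span 4157 × 5 = 20785 years.
A: 521.4 mm over 20785 years gives 521.4 / 20785 ≈ 0.025 mm per year.
Specimen B: 3556 growth laminae at 5 years each span 3556 × 5 = 17780 years. Length of B = 0.025 × 17780 = 444.5 mm.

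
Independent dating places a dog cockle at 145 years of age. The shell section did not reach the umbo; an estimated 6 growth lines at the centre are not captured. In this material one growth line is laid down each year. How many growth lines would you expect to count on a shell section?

At one growth line per year, 145 years correspond to 145 growth lines.
145 − 6 missed = 139 growth lines expected in the prepared section.

139 growth lines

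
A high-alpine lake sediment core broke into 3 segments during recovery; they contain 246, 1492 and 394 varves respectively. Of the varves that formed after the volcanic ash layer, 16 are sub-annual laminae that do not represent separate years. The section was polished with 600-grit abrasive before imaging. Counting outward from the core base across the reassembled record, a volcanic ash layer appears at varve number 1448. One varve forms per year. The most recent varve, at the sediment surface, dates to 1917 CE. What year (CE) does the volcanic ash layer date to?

Total varves = 246 + 1492 + 394 = 2132.
2132 − 1448 = 684 varves lie beyond the volcanic ash layer toward the sediment surface.
Removing the 16 false varves leaves 684 − 16 = 668 true varves beyond the volcanic ash layer.
Counting back 668 years from 1917 CE places the volcanic ash layer in 1917 − 668 = 1249 CE.

1249 CE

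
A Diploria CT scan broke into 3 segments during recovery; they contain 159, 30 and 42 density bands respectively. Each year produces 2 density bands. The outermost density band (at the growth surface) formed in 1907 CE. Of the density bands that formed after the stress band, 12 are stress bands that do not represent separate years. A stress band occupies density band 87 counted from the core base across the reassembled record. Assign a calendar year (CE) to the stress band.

1841 CE

Total density bands = 159 + 30 + 42 = 231.
The stress band sits at density band 87 from the core base, so 231 − 87 = 144 density bands formed after it.
144 − 12 false = 132 true density bands after the stress band.
With 2 density bands per year, 132 / 2 = 66 years.
Counting back 66 years from 1907 CE places the stress band in 1907 − 66 = 1841 CE.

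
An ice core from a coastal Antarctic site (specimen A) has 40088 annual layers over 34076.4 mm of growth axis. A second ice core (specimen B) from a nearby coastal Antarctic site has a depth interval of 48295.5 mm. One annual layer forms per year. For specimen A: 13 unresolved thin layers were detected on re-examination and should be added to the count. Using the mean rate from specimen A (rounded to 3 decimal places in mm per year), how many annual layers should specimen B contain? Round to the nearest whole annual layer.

56818 annual layers

Specimen A: correcting the raw count gives 40088 + 13 = 40101 true annual layers.
A: Mean rate = 34076.4 mm / 40101 years ≈ 0.850 mm/year.
Specimen B: 48295.5 mm / 0.850 mm per year = 56818.24 years ≈ 56818 annual layers.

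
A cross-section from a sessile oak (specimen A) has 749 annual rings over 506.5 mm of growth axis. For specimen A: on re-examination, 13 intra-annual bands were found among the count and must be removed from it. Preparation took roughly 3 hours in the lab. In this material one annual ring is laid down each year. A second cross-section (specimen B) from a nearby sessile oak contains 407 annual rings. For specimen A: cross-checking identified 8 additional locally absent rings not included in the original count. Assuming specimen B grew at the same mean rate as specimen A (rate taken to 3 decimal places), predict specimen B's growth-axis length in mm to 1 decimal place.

Specimen A: after corrections the count is 749 − 13 + 8 = 744 annual rings.
A: 506.5 mm over 744 years gives 506.5 / 744 ≈ 0.681 mm/year.
Length of B = 0.681 × 407 = 277.2 mm.

277.2 mm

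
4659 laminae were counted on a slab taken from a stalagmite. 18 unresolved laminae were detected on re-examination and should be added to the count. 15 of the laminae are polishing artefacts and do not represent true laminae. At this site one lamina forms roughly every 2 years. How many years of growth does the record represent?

9324 years

True lamina count = 4659 − 15 + 18 = 4662.
4662 laminae at 2 years each span 4662 × 2 = 9324 years.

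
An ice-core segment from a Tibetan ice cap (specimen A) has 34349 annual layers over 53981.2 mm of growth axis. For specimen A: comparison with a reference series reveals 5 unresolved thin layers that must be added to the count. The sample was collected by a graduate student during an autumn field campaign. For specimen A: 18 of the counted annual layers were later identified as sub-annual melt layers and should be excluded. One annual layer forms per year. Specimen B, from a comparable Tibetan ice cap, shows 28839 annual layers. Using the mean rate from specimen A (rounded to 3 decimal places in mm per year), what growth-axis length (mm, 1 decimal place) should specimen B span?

45334.9 mm

Specimen A: correcting the raw count gives 34349 − 18 + 5 = 34336 true annual layers.
A: 53981.2 mm over 34336 years gives 53981.2 / 34336 ≈ 1.572 mm/yr.
Length of B = 1.572 × 28839 = 45334.9 mm.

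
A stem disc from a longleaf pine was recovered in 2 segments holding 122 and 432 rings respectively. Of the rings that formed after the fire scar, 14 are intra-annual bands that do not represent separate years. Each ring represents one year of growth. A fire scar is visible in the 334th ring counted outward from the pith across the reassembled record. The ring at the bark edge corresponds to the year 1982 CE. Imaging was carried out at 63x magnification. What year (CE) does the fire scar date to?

1776 CE

Total rings = 122 + 432 = 554.
The fire scar sits at ring 334 from the pith, so 554 − 334 = 220 rings formed after it.
Excluding 14 false rings: 220 − 14 = 206.
1982 − 206 = 1776 CE.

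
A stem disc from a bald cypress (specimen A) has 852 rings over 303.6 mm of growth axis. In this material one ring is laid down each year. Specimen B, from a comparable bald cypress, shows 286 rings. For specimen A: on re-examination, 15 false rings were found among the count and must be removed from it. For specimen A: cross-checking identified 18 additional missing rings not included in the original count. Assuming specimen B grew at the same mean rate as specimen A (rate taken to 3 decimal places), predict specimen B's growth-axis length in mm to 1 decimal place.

Specimen A: true ring count = 852 − 15 + 18 = 855.
A: 303.6 mm over 855 years gives 303.6 / 855 ≈ 0.355 mm/yr.
B's length ≈ 0.355 × 286 = 101.5 mm.

101.5 mm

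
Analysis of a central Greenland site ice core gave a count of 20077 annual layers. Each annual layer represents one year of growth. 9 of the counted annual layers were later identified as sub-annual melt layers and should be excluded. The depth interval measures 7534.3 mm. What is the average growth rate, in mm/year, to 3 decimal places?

Correcting the raw count gives 20077 − 9 = 20068 true annual layers.
Extension rate ≈ 7534.3 / 20068 = 0.375 mm/year.

0.375 mm/year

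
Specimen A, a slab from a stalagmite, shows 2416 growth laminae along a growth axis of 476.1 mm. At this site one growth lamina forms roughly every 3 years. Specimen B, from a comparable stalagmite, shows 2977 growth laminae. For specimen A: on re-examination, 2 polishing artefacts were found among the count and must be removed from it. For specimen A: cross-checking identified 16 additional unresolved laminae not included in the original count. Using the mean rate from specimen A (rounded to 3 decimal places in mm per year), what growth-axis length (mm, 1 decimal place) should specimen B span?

580.5 mm

Specimen A: adjusted count: 2416 − 2 + 16 = 2430 growth laminae.
Specimen A: 2430 growth laminae at 3 years each span 2430 × 3 = 7290 years.
A: 476.1 mm over 7290 years gives 476.1 / 7290 ≈ 0.065 mm/yr.
Specimen B: at 3 years per growth lamina, 2977 × 3 = 8931 years. For B, 0.065 mm/year × 8931 years = 580.5 mm.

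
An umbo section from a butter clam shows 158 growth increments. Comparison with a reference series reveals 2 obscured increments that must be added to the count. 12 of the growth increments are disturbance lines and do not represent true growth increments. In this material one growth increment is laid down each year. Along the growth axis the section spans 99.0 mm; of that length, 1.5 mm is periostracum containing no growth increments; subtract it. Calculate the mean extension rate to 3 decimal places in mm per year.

True growth increment count = 158 − 12 + 2 = 148.
Net length = 99.0 − 1.5 = 97.5 mm.
Extension rate ≈ 97.5 / 148 = 0.659 mm per year.

0.659 mm per year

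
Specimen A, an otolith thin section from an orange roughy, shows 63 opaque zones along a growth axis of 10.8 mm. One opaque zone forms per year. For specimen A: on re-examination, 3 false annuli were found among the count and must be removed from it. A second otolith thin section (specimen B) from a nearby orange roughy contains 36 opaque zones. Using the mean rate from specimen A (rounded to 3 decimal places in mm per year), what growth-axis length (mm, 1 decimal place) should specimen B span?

Specimen A: true opaque zone count = 63 − 3 = 60.
A: Mean rate = 10.8 mm / 60 years ≈ 0.180 mm/yr.
Length of B = 0.180 × 36 = 6.5 mm.

6.5 mm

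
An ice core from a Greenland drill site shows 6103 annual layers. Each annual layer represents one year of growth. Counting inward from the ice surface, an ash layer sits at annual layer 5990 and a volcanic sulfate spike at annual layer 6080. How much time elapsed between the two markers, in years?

90 yr

6080 − 5990 = 90 annual layers lie between the two events.
At one annual layer per year, 90 years elapsed between them.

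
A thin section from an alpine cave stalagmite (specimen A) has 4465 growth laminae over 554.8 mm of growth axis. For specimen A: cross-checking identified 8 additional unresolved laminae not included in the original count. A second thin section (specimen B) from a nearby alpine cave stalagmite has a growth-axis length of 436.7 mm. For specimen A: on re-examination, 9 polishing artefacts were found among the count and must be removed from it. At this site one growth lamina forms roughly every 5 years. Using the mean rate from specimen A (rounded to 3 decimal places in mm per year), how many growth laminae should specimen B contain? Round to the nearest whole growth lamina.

Specimen A: adjusted count: 4465 − 9 + 8 = 4464 growth laminae.
Specimen A: 4464 growth laminae at 5 years each span 4464 × 5 = 22320 years.
A: Extension rate ≈ 554.8 / 22320 = 0.025 mm/yr.
For B, 436.7 / 0.025 = 17468.00 years; at 5 years per growth lamina that is 17468.00 / 5 ≈ 3494 growth laminae.

3494 growth laminae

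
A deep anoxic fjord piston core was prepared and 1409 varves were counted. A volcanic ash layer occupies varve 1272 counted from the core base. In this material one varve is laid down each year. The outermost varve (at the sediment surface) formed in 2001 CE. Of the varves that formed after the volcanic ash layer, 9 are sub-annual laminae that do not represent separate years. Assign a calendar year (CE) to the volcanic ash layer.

Between varve 1272 and the sediment surface there are 1409 − 1272 = 137 varves.
137 − 9 false = 128 true varves after the volcanic ash layer.
2001 − 128 = 1873 CE.

1873 CE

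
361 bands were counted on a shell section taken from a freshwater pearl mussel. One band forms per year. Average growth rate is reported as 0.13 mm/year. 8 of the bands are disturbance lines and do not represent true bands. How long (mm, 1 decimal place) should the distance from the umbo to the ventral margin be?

Correcting the raw count gives 361 − 8 = 353 true bands.
Predicted length = 0.13 mm/year × 353 years = 45.9 mm.

45.9 mm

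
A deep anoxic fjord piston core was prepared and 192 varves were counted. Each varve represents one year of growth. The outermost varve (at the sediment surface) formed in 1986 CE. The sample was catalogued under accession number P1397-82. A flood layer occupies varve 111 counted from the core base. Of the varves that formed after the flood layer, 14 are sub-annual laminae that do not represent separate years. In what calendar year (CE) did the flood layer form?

Between varve 111 and the sediment surface there are 192 − 111 = 81 varves.
81 − 14 false = 67 true varves after the flood layer.
1986 − 67 = 1919 CE.

1919 CE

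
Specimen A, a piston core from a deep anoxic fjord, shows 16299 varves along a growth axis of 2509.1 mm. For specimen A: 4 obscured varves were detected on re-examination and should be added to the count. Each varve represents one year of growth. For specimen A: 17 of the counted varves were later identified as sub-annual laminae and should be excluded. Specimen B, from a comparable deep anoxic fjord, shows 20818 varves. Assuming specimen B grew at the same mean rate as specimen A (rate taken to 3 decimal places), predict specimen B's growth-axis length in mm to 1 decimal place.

3206.0 mm

Specimen A: after corrections the count is 16299 − 17 + 4 = 16286 varves.
A: 2509.1 mm over 16286 years gives 2509.1 / 16286 ≈ 0.154 mm/yr.
B's length ≈ 0.154 × 20818 = 3206.0 mm.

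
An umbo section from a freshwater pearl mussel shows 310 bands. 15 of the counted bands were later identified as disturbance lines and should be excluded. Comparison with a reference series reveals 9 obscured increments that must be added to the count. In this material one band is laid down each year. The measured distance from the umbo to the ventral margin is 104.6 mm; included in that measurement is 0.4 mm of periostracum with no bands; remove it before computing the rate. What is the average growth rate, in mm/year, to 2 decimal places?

True band count = 310 − 15 + 9 = 304.
Removing the 0.4 mm offcut leaves 104.6 − 0.4 = 104.2 mm.
Mean rate = 104.2 mm / 304 years ≈ 0.34 mm/year.

0.34 mm/year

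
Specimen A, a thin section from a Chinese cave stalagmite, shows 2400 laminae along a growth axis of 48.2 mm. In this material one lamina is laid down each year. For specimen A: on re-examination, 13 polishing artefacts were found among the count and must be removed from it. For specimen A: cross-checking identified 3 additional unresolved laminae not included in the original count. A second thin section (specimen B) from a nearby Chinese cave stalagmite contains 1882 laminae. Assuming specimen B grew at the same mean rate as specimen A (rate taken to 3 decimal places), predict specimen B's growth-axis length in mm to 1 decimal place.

37.6 mm

Specimen A: correcting the raw count gives 2400 − 13 + 3 = 2390 true laminae.
A: Extension rate ≈ 48.2 / 2390 = 0.020 mm per year.
Length of B = 0.020 × 1882 = 37.6 mm.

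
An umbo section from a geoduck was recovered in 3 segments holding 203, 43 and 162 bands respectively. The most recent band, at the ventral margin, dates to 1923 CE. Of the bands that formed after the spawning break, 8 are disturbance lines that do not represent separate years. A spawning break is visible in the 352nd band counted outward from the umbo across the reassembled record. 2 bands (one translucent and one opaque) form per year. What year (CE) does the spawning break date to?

Total bands = 203 + 43 + 162 = 408.
The spawning break sits at band 352 from the umbo, so 408 − 352 = 56 bands formed after it.
56 − 8 false = 48 true bands after the spawning break.
48 bands at 2 per year is 48 / 2 = 24 years.
1923 − 24 = 1899 CE.

1899 CE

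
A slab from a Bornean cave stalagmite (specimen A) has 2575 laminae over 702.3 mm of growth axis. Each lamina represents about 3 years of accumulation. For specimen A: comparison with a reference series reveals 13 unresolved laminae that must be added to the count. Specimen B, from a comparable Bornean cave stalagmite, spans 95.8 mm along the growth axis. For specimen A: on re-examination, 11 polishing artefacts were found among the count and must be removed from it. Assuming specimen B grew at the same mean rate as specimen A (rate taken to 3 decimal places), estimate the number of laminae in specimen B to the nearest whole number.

Specimen A: true lamina count = 2575 − 11 + 13 = 2577.
Specimen A: multiplying by 3 years per lamina: 2577 × 3 = 7731 years.
A: 702.3 mm over 7731 years gives 702.3 / 7731 ≈ 0.091 mm/yr.
Specimen B: 95.8 mm / 0.091 mm per year = 1052.75 years; at 3 years per lamina that is 1052.75 / 3 ≈ 351 laminae.

351 laminae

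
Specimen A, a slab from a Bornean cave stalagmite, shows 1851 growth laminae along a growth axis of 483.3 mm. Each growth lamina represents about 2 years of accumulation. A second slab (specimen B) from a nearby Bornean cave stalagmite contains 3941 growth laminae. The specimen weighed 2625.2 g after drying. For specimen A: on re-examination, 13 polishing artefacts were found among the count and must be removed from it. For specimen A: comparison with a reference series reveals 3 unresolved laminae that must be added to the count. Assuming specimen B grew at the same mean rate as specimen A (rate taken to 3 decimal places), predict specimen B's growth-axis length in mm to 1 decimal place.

1032.5 mm

Specimen A: correcting the raw count gives 1851 − 13 + 3 = 1841 true growth laminae.
Specimen A: at 2 years per growth lamina, 1841 × 2 = 3682 years.
A: 483.3 mm over 3682 years gives 483.3 / 3682 ≈ 0.131 mm/yr.
Specimen B: multiplying by 2 years per growth lamina: 3941 × 2 = 7882 years. For B, 0.131 mm/year × 7882 years = 1032.5 mm.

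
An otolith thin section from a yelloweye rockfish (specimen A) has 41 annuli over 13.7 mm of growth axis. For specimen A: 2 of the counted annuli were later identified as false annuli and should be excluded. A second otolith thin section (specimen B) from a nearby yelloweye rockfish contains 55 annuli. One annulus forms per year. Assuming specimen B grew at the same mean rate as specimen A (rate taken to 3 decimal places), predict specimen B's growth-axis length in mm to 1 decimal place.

19.3 mm

Specimen A: true annulus count = 41 − 2 = 39.
A: Mean rate = 13.7 mm / 39 years ≈ 0.351 mm/year.
B's length ≈ 0.351 × 55 = 19.3 mm.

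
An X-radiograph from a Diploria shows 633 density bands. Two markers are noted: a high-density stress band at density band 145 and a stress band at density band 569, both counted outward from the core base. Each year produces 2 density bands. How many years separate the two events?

569 − 145 = 424 density bands lie between the two events.
Dividing by 2 density bands per year: 424 / 2 = 212 years.

212 years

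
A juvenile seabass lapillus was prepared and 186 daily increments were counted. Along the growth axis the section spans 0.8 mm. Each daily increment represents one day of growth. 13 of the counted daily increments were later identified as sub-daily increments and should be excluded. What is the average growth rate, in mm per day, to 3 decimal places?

0.005 mm per day

After corrections the count is 186 − 13 = 173 daily increments.
Mean rate = 0.8 mm / 173 days ≈ 0.005 mm per day.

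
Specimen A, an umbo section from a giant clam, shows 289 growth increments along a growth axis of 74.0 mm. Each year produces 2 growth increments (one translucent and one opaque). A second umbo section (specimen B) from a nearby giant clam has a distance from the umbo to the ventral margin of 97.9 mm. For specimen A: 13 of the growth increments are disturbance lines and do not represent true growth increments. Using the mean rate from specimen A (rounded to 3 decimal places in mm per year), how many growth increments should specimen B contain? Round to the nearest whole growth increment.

Specimen A: after corrections the count is 289 − 13 = 276 growth increments.
Specimen A: dividing by 2 growth increments per year: 276 / 2 = 138 years.
A: 74.0 mm over 138 years gives 74.0 / 138 ≈ 0.536 mm per year.
Specimen B: 97.9 mm / 0.536 mm per year = 182.65 years; at 2 growth increments per year that is 182.65 × 2 ≈ 365 growth increments.

365 growth increments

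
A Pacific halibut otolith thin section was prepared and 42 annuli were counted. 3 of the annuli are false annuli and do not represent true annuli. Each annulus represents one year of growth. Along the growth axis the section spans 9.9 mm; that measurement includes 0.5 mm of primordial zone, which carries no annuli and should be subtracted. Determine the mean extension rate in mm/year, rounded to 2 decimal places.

True annulus count = 42 − 3 = 39.
Net length = 9.9 − 0.5 = 9.4 mm.
9.4 mm over 39 years gives 9.4 / 39 ≈ 0.24 mm/year.

0.24 mm/year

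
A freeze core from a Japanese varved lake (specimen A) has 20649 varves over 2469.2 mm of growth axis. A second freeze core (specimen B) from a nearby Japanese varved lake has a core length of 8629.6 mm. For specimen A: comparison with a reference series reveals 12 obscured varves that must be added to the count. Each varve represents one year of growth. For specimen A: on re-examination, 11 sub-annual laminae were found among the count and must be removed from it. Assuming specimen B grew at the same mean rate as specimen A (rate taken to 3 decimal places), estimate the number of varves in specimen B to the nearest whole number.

Specimen A: correcting the raw count gives 20649 − 11 + 12 = 20650 true varves.
A: Mean rate = 2469.2 mm / 20650 years ≈ 0.120 mm/year.
Specimen B: 8629.6 mm / 0.120 mm per year = 71913.33 years ≈ 71913 varves.

71913 varves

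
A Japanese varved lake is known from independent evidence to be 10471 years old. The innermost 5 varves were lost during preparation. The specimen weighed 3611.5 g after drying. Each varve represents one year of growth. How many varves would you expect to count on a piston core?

At one varve per year, 10471 years correspond to 10471 varves.
Less the 5 uncaptured varves: 10471 − 5 = 10466.

10466 varves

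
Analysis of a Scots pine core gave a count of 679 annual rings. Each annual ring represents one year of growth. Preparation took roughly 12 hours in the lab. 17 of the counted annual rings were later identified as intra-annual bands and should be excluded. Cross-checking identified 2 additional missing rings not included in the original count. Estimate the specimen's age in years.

664 years

Correcting the raw count gives 679 − 17 + 2 = 664 true annual rings.
At one annual ring per year, that is 664 years.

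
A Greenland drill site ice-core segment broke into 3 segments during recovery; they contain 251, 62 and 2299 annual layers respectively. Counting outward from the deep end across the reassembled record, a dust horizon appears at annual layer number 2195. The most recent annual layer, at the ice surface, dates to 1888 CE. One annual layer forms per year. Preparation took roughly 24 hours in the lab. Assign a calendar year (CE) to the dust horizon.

Total annual layers = 251 + 62 + 2299 = 2612.
2612 − 2195 = 417 annual layers lie beyond the dust horizon toward the ice surface.
1888 − 417 = 1471 CE.

1471 CE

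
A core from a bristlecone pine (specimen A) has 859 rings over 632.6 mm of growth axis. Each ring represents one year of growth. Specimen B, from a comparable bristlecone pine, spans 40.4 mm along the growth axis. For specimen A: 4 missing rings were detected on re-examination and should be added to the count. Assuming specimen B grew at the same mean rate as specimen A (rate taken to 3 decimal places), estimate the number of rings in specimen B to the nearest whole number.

Specimen A: true ring count = 859 + 4 = 863.
A: Extension rate ≈ 632.6 / 863 = 0.733 mm/yr.
For B, 40.4 / 0.733 = 55.12 years ≈ 55 rings.

55 rings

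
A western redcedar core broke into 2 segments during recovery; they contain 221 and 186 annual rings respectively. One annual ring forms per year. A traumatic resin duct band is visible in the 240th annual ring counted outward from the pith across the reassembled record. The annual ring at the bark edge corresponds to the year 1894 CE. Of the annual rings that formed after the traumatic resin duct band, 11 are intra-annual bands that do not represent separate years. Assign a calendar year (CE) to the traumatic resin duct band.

Total annual rings = 221 + 186 = 407.
The traumatic resin duct band sits at annual ring 240 from the pith, so 407 − 240 = 167 annual rings formed after it.
167 − 11 false = 156 true annual rings after the traumatic resin duct band.
The annual ring at the bark edge is 1894 CE, so the traumatic resin duct band dates to 1894 − 156 = 1738 CE.

1738 CE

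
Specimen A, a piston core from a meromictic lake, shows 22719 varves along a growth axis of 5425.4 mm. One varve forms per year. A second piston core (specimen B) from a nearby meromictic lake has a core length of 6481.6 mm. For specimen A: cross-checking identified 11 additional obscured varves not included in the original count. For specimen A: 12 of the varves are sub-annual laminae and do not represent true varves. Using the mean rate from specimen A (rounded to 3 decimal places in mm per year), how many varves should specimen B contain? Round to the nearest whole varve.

Specimen A: true varve count = 22719 − 12 + 11 = 22718.
A: Extension rate ≈ 5425.4 / 22718 = 0.239 mm per year.
For B, 6481.6 / 0.239 = 27119.67 years ≈ 27120 varves.

27120 varves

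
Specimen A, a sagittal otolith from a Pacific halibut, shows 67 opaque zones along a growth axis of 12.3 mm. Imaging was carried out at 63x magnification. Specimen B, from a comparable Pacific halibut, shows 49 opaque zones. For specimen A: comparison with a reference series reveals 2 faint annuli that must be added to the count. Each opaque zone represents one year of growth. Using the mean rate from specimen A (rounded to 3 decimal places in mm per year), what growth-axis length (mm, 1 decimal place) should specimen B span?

8.7 mm

Specimen A: adjusted count: 67 + 2 = 69 opaque zones.
A: Mean rate = 12.3 mm / 69 years ≈ 0.178 mm per year.
For B, 0.178 mm/year × 49 years = 8.7 mm.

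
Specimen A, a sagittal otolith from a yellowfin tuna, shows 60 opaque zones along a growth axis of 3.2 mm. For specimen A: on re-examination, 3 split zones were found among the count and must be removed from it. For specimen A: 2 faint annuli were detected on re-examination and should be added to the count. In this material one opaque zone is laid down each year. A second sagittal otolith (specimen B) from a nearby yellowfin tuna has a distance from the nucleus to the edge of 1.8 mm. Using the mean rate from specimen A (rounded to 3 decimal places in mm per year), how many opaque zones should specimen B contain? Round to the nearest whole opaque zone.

33 opaque zones

Specimen A: after corrections the count is 60 − 3 + 2 = 59 opaque zones.
A: 3.2 mm over 59 years gives 3.2 / 59 ≈ 0.054 mm/yr.
For B, 1.8 / 0.054 = 33.33 years ≈ 33 opaque zones.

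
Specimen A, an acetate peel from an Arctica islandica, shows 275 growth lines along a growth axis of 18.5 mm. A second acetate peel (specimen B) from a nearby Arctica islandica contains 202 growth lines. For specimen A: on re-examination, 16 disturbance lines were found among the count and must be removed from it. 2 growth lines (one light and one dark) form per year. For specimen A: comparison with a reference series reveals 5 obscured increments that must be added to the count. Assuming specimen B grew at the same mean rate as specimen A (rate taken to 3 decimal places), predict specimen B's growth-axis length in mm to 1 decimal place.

Specimen A: after corrections the count is 275 − 16 + 5 = 264 growth lines.
Specimen A: dividing by 2 growth lines per year: 264 / 2 = 132 years.
A: Mean rate = 18.5 mm / 132 years ≈ 0.140 mm/yr.
Specimen B: with 2 growth lines per year, 202 / 2 = 101 years. B's length ≈ 0.140 × 101 = 14.1 mm.

14.1 mm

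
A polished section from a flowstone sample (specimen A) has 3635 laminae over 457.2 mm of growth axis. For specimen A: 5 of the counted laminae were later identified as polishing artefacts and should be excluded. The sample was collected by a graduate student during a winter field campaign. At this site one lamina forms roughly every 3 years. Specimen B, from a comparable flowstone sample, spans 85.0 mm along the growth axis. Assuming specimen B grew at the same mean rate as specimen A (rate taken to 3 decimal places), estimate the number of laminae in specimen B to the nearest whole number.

675 laminae

Specimen A: true lamina count = 3635 − 5 = 3630.
Specimen A: at 3 years per lamina, 3630 × 3 = 10890 years.
A: Extension rate ≈ 457.2 / 10890 = 0.042 mm/year.
Specimen B: 85.0 mm / 0.042 mm per year = 2023.81 years; at 3 years per lamina that is 2023.81 / 3 ≈ 675 laminae.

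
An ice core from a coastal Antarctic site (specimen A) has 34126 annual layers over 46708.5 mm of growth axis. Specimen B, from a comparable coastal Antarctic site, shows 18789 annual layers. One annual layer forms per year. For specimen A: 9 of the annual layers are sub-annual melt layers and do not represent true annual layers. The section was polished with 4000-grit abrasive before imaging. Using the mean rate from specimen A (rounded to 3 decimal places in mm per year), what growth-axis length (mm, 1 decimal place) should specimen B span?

25722.1 mm

Specimen A: after corrections the count is 34126 − 9 = 34117 annual layers.
A: Extension rate ≈ 46708.5 / 34117 = 1.369 mm per year.
B's length ≈ 1.369 × 18789 = 25722.1 mm.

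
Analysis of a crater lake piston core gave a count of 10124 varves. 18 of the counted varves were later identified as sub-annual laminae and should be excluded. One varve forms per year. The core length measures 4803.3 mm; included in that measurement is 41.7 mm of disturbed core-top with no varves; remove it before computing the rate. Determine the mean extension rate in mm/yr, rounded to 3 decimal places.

After corrections the count is 10124 − 18 = 10106 varves.
The growth record spans 4803.3 − 41.7 = 4761.6 mm.
Mean rate = 4761.6 mm / 10106 years ≈ 0.471 mm/yr.

0.471 mm/yr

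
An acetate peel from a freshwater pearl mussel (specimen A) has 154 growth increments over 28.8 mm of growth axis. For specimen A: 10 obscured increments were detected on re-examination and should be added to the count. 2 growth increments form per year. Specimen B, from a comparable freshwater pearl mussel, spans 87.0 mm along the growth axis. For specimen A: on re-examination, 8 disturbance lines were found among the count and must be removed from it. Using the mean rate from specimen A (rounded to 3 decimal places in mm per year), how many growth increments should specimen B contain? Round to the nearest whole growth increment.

472 growth increments

Specimen A: after corrections the count is 154 − 8 + 10 = 156 growth increments.
Specimen A: dividing by 2 growth increments per year: 156 / 2 = 78 years.
A: Extension rate ≈ 28.8 / 78 = 0.369 mm/yr.
For B, 87.0 / 0.369 = 235.77 years; at 2 growth increments per year that is 235.77 × 2 ≈ 472 growth increments.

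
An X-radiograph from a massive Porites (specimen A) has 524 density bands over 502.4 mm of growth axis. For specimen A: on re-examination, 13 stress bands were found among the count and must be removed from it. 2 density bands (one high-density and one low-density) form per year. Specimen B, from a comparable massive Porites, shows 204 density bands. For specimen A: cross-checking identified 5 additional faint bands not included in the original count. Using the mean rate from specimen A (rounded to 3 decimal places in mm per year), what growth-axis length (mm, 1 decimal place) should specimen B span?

198.6 mm

Specimen A: after corrections the count is 524 − 13 + 5 = 516 density bands.
Specimen A: with 2 density bands per year, 516 / 2 = 258 years.
A: Extension rate ≈ 502.4 / 258 = 1.947 mm/yr.
Specimen B: dividing by 2 density bands per year: 204 / 2 = 102 years. B's length ≈ 1.947 × 102 = 198.6 mm.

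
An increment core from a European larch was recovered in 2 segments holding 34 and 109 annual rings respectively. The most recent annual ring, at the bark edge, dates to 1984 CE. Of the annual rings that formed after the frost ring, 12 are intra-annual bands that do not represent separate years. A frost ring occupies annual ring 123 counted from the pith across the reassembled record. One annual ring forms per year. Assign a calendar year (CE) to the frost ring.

Total annual rings = 34 + 109 = 143.
Between annual ring 123 and the bark edge there are 143 − 123 = 20 annual rings.
Excluding 12 false annual rings: 20 − 12 = 8.
The annual ring at the bark edge is 1984 CE, so the frost ring dates to 1984 − 8 = 1976 CE.

1976 CE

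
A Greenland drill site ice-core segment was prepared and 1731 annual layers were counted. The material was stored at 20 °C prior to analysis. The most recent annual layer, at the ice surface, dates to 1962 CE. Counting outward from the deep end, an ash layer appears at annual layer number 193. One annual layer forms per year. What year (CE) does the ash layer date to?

424 CE

The ash layer sits at annual layer 193 from the deep end, so 1731 − 193 = 1538 annual layers formed after it.
1962 − 1538 = 424 CE.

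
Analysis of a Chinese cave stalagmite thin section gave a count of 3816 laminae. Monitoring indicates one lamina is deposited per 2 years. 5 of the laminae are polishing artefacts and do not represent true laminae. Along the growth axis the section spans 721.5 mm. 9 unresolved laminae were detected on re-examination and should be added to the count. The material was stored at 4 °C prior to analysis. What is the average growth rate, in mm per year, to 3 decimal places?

Adjusted count: 3816 − 5 + 9 = 3820 laminae.
Multiplying by 2 years per lamina: 3820 × 2 = 7640 years.
Extension rate ≈ 721.5 / 7640 = 0.094 mm per year.

0.094 mm per year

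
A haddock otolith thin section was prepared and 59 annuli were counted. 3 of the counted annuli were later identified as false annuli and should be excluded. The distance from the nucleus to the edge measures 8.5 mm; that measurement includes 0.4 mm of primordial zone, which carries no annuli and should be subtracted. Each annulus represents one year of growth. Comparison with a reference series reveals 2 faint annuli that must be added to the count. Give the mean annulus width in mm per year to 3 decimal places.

0.140 mm per year

Correcting the raw count gives 59 − 3 + 2 = 58 true annuli.
Removing the 0.4 mm offcut leaves 8.5 − 0.4 = 8.1 mm.
8.1 mm over 58 years gives 8.1 / 58 ≈ 0.140 mm per year.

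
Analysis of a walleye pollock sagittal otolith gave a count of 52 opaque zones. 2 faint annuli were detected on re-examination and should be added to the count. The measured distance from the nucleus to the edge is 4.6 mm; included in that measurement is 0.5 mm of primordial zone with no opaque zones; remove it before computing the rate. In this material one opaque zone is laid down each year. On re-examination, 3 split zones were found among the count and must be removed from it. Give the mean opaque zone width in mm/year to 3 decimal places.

0.080 mm/year

Correcting the raw count gives 52 − 3 + 2 = 51 true opaque zones.
Net length = 4.6 − 0.5 = 4.1 mm.
Mean rate = 4.1 mm / 51 years ≈ 0.080 mm/year.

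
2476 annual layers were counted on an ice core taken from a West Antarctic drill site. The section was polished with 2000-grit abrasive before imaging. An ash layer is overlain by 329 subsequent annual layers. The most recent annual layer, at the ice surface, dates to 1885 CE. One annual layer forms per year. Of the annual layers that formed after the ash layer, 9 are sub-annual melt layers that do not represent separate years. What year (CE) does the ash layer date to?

1565 CE

329 annual layers post-date the ash layer.
Excluding 9 false annual layers: 329 − 9 = 320.
The annual layer at the ice surface is 1885 CE, so the ash layer dates to 1885 − 320 = 1565 CE.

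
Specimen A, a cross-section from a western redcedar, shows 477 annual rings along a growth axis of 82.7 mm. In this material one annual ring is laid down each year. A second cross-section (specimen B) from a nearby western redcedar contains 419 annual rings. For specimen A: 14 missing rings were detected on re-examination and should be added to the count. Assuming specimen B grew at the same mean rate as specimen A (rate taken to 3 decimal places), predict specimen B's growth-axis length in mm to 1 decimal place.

70.4 mm

Specimen A: true annual ring count = 477 + 14 = 491.
A: Mean rate = 82.7 mm / 491 years ≈ 0.168 mm per year.
Length of B = 0.168 × 419 = 70.4 mm.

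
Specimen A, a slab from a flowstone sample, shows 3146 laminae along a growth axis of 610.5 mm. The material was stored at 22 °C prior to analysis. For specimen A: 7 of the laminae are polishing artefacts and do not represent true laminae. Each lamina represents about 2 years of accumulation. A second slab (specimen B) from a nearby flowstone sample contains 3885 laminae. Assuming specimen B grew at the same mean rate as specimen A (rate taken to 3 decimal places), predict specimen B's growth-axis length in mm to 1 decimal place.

753.7 mm

Specimen A: adjusted count: 3146 − 7 = 3139 laminae.
Specimen A: multiplying by 2 years per lamina: 3139 × 2 = 6278 years.
A: 610.5 mm over 6278 years gives 610.5 / 6278 ≈ 0.097 mm per year.
Specimen B: multiplying by 2 years per lamina: 3885 × 2 = 7770 years. Length of B = 0.097 × 7770 = 753.7 mm.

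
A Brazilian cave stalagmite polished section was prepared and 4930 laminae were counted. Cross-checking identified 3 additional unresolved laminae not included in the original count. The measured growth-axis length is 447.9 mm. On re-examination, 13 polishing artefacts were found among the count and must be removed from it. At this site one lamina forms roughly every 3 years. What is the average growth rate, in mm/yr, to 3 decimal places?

After corrections the count is 4930 − 13 + 3 = 4920 laminae.
Multiplying by 3 years per lamina: 4920 × 3 = 14760 years.
Extension rate ≈ 447.9 / 14760 = 0.030 mm/yr.

0.030 mm/yr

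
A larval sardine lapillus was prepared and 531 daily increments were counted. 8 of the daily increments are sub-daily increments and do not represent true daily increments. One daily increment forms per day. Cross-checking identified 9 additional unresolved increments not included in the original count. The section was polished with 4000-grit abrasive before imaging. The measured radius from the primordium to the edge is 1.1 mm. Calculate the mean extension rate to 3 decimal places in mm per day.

After corrections the count is 531 − 8 + 9 = 532 daily increments.
1.1 mm over 532 days gives 1.1 / 532 ≈ 0.002 mm per day.

0.002 mm per day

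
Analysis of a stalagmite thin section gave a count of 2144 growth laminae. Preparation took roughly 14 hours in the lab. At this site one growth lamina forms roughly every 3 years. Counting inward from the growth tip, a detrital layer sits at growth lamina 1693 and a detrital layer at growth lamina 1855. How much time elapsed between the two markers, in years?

Separation: 1855 − 1693 = 162 growth laminae.
Multiplying by 3 years per growth lamina: 162 × 3 = 486 years.

486 years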